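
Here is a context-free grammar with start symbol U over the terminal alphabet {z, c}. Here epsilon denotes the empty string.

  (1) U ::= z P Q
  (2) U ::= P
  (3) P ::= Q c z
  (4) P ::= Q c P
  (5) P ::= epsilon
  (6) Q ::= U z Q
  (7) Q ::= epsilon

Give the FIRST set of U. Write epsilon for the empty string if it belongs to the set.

{epsilon, c, z}

FIRST(U): from U::=z P Q we get {z}; from U::=P we get {epsilon, c, z}. So FIRST(U) = {epsilon, c, z}.
FIRST(Q): from Q::=U z Q we get {c, z}; from Q::=epsilon we get {epsilon}. So FIRST(Q) = {epsilon, c, z}.
FIRST(P): from P::=Q c z we get {c, z}; from P::=Q c P we get {c, z}; from P::=epsilon we get {epsilon}. So FIRST(P) = {epsilon, c, z}.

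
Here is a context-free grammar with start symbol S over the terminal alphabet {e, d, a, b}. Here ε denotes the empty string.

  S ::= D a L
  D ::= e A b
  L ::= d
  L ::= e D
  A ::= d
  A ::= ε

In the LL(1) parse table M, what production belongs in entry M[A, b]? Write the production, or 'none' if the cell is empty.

A ::= ε

FIRST(D): from D::=e A b we get {e}. So FIRST(D) = {e}.
FIRST(L): from L::=d we get {d}; from L::=e D we get {e}. So FIRST(L) = {d, e}.
FIRST(A): from A::=d we get {d}; from A::=ε we get {ε}. So FIRST(A) = {ε, d}.
FIRST(S): from S::=D a L we get {e}. So FIRST(S) = {e}.
FOLLOW(S) includes $ since S is the start symbol.
FOLLOW(A): in D::=e A b, A is followed by b with FIRST {b}. Thus FOLLOW(A) = {b}.
For A ::= d: FIRST(d) = {d}, so it goes in M[A, t] for t ∈ {d}.
For A ::= ε: FIRST(ε) = {ε}, so it goes in M[A, t] for t ∈ {}; since ε ∈ FIRST, also for every t ∈ FOLLOW(A) = {b}.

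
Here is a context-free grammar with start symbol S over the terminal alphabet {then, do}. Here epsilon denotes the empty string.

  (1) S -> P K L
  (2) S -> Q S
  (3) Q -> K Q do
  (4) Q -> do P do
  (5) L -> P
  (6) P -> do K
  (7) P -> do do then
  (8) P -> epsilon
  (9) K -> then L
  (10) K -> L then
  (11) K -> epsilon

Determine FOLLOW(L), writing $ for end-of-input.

{$, do, then}

FIRST(P): from P->do K we get {do}; from P->do do then we get {do}; from P->epsilon we get {epsilon}. So FIRST(P) = {epsilon, do}.
FIRST(L): from L->P we get {epsilon, do}. So FIRST(L) = {epsilon, do}.
FIRST(K): from K->then L we get {then}; from K->L then we get {do, then}; from K->epsilon we get {epsilon}. So FIRST(K) = {epsilon, do, then}.
FIRST(Q): from Q->K Q do we get {do, then}; from Q->do P do we get {do}. So FIRST(Q) = {do, then}.
FIRST(S): from S->P K L we get {epsilon, do, then}; from S->Q S we get {do, then}. So FIRST(S) = {epsilon, do, then}.
FOLLOW(S) includes $ since S is the start symbol.
FOLLOW(S): in S->Q S, the suffix after S is empty (adds nothing new). Thus FOLLOW(S) = {$}.
FOLLOW(Q): in S->Q S, Q is followed by S with FIRST {epsilon, do, then}; in S->Q S, the suffix after Q is nullable, so FOLLOW(Q) ⊇ FOLLOW(S) = {$}; in Q->K Q do, Q is followed by do with FIRST {do}. Thus FOLLOW(Q) = {$, do, then}.
FOLLOW(L): in S->P K L, the suffix after L is empty, so FOLLOW(L) ⊇ FOLLOW(S) = {$}; in K->then L, the suffix after L is empty, so FOLLOW(L) ⊇ FOLLOW(K) = {$, do, then}; in K->L then, L is followed by then with FIRST {then}. Thus FOLLOW(L) = {$, do, then}.
FOLLOW(P): in S->P K L, P is followed by K L with FIRST {epsilon, do, then}; in S->P K L, the suffix after P is nullable, so FOLLOW(P) ⊇ FOLLOW(S) = {$}; in Q->do P do, P is followed by do with FIRST {do}; in L->P, the suffix after P is empty, so FOLLOW(P) ⊇ FOLLOW(L) = {$, do, then}. Thus FOLLOW(P) = {$, do, then}.
FOLLOW(K): in S->P K L, K is followed by L with FIRST {epsilon, do}; in S->P K L, the suffix after K is nullable, so FOLLOW(K) ⊇ FOLLOW(S) = {$}; in Q->K Q do, K is followed by Q do with FIRST {do, then}; in P->do K, the suffix after K is empty, so FOLLOW(K) ⊇ FOLLOW(P) = {$, do, then}. Thus FOLLOW(K) = {$, do, then}.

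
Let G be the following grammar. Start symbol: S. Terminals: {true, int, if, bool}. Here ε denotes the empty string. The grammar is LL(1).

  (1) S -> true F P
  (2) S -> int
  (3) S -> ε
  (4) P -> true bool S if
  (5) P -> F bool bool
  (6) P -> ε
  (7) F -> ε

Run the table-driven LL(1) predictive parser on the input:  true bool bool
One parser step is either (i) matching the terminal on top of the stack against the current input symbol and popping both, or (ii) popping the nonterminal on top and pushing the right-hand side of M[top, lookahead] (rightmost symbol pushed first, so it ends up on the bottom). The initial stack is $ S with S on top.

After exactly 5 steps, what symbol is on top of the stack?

bool

     Stack          Input             Action
  1  $ S            true bool bool $  expand S -> true F P
  2  $ P F true     true bool bool $  match true
  3  $ P F          bool bool $       expand F -> ε
  4  $ P            bool bool $       expand P -> F bool bool
  5  $ bool bool F  bool bool $       expand F -> ε
Stack after step 5: $ bool bool (top = bool).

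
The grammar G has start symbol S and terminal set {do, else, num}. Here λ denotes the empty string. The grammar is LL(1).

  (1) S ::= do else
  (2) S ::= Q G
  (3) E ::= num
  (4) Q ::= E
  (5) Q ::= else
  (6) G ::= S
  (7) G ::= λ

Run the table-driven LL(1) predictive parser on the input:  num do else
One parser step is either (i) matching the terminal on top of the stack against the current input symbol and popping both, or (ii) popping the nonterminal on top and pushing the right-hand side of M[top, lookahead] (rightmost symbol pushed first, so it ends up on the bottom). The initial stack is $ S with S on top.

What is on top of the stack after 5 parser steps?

     Stack    Input          Action
  1  $ S      num do else $  expand S ::= Q G
  2  $ G Q    num do else $  expand Q ::= E
  3  $ G E    num do else $  expand E ::= num
  4  $ G num  num do else $  match num
  5  $ G      do else $      expand G ::= S
Stack after step 5: $ S (top = S).

S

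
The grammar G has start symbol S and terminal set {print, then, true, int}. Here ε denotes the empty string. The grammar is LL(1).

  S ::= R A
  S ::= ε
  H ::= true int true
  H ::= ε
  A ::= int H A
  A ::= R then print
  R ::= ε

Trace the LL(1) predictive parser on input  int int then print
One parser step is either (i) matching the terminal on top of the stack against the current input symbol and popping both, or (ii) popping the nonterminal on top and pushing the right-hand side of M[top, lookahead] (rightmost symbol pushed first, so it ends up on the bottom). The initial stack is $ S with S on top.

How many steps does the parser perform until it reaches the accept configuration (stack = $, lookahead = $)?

step 1: stack=$ S  input=int int then print $  — expand S ::= R A
step 2: stack=$ A R  input=int int then print $  — expand R ::= ε
step 3: stack=$ A  input=int int then print $  — expand A ::= int H A
step 4: stack=$ A H int  input=int int then print $  — match int
step 5: stack=$ A H  input=int then print $  — expand H ::= ε
step 6: stack=$ A  input=int then print $  — expand A ::= int H A
step 7: stack=$ A H int  input=int then print $  — match int
step 8: stack=$ A H  input=then print $  — expand H ::= ε
step 9: stack=$ A  input=then print $  — expand A ::= R then print
step 10: stack=$ print then R  input=then print $  — expand R ::= ε
step 11: stack=$ print then  input=then print $  — match then
step 12: stack=$ print  input=print $  — match print
Accept reached after 12 steps.

12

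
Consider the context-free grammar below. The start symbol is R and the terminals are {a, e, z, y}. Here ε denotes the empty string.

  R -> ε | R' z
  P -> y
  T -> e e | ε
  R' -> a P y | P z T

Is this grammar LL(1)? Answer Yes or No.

FIRST(R) = {ε, a, y}
FIRST(P) = {y}
FIRST(T) = {ε, e}
FIRST(R') = {a, y}
FOLLOW(R) = {$}
FOLLOW(P) = {y, z}
FOLLOW(T) = {z}
FOLLOW(R') = {z}
Each cell of M receives at most one production.

Yes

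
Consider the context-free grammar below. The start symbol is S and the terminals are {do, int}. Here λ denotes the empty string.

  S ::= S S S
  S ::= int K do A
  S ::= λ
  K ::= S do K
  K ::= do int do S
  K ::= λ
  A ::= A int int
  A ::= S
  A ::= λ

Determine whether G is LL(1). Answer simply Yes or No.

FIRST(S) = {λ, int}
FIRST(K) = {λ, do, int}
FIRST(A) = {λ, int}
FOLLOW(S) = {$, do, int}
FOLLOW(K) = {do}
FOLLOW(A) = {$, do, int}
Cell M[A, $] receives both A ::= S and A ::= λ — the grammar is not LL(1).

No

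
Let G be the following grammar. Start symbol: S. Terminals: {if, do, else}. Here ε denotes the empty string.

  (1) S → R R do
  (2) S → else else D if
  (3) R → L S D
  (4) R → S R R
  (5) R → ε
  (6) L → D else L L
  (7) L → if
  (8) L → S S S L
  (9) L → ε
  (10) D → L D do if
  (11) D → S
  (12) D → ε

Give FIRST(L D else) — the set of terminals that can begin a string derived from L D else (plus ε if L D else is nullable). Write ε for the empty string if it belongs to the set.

{do, else, if}

FIRST(S): from S→R R do we get {do, else, if}; from S→else else D if we get {else}. So FIRST(S) = {do, else, if}.
FIRST(R): from R→L S D we get {do, else, if}; from R→S R R we get {do, else, if}; from R→ε we get {ε}. So FIRST(R) = {ε, do, else, if}.
FIRST(L): from L→D else L L we get {do, else, if}; from L→if we get {if}; from L→S S S L we get {do, else, if}; from L→ε we get {ε}. So FIRST(L) = {ε, do, else, if}.
FIRST(D): from D→L D do if we get {do, else, if}; from D→S we get {do, else, if}; from D→ε we get {ε}. So FIRST(D) = {ε, do, else, if}.
FIRST(L D else): take FIRST of each symbol in turn, carrying on past any symbol whose FIRST contains ε; result {do, else, if}.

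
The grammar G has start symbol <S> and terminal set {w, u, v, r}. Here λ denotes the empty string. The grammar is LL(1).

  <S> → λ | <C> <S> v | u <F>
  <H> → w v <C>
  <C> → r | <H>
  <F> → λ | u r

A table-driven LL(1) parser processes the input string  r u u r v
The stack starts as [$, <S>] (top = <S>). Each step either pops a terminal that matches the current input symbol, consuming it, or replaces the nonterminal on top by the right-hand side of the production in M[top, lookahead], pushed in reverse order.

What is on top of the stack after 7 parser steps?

     Stack        Input        Action
  1  $ <S>        r u u r v $  expand <S> → <C> <S> v
  2  $ v <S> <C>  r u u r v $  expand <C> → r
  3  $ v <S> r    r u u r v $  match r
  4  $ v <S>      u u r v $    expand <S> → u <F>
  5  $ v <F> u    u u r v $    match u
  6  $ v <F>      u r v $      expand <F> → u r
  7  $ v r u      u r v $      match u
Stack after step 7: $ v r (top = r).

r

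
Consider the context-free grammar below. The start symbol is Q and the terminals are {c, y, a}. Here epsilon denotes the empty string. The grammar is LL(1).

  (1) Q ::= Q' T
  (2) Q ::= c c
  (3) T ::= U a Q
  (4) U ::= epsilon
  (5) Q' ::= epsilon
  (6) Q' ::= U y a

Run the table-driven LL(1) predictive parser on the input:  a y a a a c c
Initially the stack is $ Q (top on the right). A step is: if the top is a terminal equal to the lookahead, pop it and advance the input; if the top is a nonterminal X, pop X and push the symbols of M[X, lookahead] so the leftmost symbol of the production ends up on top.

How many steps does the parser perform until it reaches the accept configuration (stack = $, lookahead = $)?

step 1: stack=$ Q  input=a y a a a c c $  — expand Q ::= Q' T
step 2: stack=$ T Q'  input=a y a a a c c $  — expand Q' ::= epsilon
step 3: stack=$ T  input=a y a a a c c $  — expand T ::= U a Q
step 4: stack=$ Q a U  input=a y a a a c c $  — expand U ::= epsilon
step 5: stack=$ Q a  input=a y a a a c c $  — match a
step 6: stack=$ Q  input=y a a a c c $  — expand Q ::= Q' T
step 7: stack=$ T Q'  input=y a a a c c $  — expand Q' ::= U y a
step 8: stack=$ T a y U  input=y a a a c c $  — expand U ::= epsilon
step 9: stack=$ T a y  input=y a a a c c $  — match y
step 10: stack=$ T a  input=a a a c c $  — match a
step 11: stack=$ T  input=a a c c $  — expand T ::= U a Q
step 12: stack=$ Q a U  input=a a c c $  — expand U ::= epsilon
step 13: stack=$ Q a  input=a a c c $  — match a
step 14: stack=$ Q  input=a c c $  — expand Q ::= Q' T
step 15: stack=$ T Q'  input=a c c $  — expand Q' ::= epsilon
step 16: stack=$ T  input=a c c $  — expand T ::= U a Q
step 17: stack=$ Q a U  input=a c c $  — expand U ::= epsilon
step 18: stack=$ Q a  input=a c c $  — match a
step 19: stack=$ Q  input=c c $  — expand Q ::= c c
step 20: stack=$ c c  input=c c $  — match c
step 21: stack=$ c  input=c $  — match c
Accept reached after 21 steps.

21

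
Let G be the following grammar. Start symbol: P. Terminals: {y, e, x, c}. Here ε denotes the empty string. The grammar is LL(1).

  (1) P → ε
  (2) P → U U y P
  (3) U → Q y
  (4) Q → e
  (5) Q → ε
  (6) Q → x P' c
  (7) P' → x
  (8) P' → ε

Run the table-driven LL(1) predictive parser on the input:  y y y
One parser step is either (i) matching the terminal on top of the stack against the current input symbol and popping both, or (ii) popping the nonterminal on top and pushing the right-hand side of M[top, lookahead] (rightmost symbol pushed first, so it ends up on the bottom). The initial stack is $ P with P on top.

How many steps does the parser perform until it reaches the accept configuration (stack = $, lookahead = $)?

9

     Stack        Input    Action
  1  $ P          y y y $  expand P → U U y P
  2  $ P y U U    y y y $  expand U → Q y
  3  $ P y U y Q  y y y $  expand Q → ε
  4  $ P y U y    y y y $  match y
  5  $ P y U      y y $    expand U → Q y
  6  $ P y y Q    y y $    expand Q → ε
  7  $ P y y      y y $    match y
  8  $ P y        y $      match y
  9  $ P          $        expand P → ε
Accept reached after 9 steps.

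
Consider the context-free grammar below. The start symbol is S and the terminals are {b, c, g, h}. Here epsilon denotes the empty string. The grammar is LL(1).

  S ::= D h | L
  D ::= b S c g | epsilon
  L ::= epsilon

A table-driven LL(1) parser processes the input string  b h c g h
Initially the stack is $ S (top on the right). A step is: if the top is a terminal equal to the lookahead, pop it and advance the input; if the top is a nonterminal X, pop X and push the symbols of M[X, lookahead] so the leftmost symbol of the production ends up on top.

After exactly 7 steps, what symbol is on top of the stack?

g

step 1: stack=$ S  input=b h c g h $  — expand S ::= D h
step 2: stack=$ h D  input=b h c g h $  — expand D ::= b S c g
step 3: stack=$ h g c S b  input=b h c g h $  — match b
step 4: stack=$ h g c S  input=h c g h $  — expand S ::= D h
step 5: stack=$ h g c h D  input=h c g h $  — expand D ::= epsilon
step 6: stack=$ h g c h  input=h c g h $  — match h
step 7: stack=$ h g c  input=c g h $  — match c
Stack after step 7: $ h g (top = g).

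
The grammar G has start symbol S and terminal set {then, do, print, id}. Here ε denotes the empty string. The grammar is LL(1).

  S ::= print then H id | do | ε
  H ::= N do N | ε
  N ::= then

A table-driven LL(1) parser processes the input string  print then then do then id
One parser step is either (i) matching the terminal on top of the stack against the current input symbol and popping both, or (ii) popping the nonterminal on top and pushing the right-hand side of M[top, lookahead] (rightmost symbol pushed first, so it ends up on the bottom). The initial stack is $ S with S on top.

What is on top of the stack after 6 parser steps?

     Stack              Input                         Action
  1  $ S                print then then do then id $  expand S ::= print then H id
  2  $ id H then print  print then then do then id $  match print
  3  $ id H then        then then do then id $        match then
  4  $ id H             then do then id $             expand H ::= N do N
  5  $ id N do N        then do then id $             expand N ::= then
  6  $ id N do then     then do then id $             match then
Stack after step 6: $ id N do (top = do).

do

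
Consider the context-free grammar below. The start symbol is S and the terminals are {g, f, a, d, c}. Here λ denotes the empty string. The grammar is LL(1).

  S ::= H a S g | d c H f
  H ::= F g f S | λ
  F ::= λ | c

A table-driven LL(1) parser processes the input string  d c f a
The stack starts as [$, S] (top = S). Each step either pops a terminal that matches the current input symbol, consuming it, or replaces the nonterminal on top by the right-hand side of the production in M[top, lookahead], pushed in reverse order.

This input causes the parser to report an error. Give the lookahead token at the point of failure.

     Stack      Input      Action
  1  $ S        d c f a $  expand S ::= d c H f
  2  $ f H c d  d c f a $  match d
  3  $ f H c    c f a $    match c
  4  $ f H      f a $      expand H ::= λ
  5  $ f        f a $      match f
  6  $          a $        error: stack empty but input remains

a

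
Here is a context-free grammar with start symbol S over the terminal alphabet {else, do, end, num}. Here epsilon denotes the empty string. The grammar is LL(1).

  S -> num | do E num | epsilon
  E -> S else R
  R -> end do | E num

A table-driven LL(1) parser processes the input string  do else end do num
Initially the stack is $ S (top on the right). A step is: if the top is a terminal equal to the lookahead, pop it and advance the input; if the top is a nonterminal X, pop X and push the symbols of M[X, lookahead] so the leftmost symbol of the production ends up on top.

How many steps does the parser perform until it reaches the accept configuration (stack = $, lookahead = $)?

step 1: stack=$ S  input=do else end do num $  — expand S -> do E num
step 2: stack=$ num E do  input=do else end do num $  — match do
step 3: stack=$ num E  input=else end do num $  — expand E -> S else R
step 4: stack=$ num R else S  input=else end do num $  — expand S -> epsilon
step 5: stack=$ num R else  input=else end do num $  — match else
step 6: stack=$ num R  input=end do num $  — expand R -> end do
step 7: stack=$ num do end  input=end do num $  — match end
step 8: stack=$ num do  input=do num $  — match do
step 9: stack=$ num  input=num $  — match num
Accept reached after 9 steps.

9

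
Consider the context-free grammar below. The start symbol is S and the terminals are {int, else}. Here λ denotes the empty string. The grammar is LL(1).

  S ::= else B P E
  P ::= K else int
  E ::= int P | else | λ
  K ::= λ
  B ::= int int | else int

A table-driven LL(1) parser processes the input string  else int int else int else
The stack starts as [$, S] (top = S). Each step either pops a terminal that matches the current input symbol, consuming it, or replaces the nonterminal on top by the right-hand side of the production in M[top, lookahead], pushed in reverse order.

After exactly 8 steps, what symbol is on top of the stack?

int

step 1: stack=$ S  input=else int int else int else $  — expand S ::= else B P E
step 2: stack=$ E P B else  input=else int int else int else $  — match else
step 3: stack=$ E P B  input=int int else int else $  — expand B ::= int int
step 4: stack=$ E P int int  input=int int else int else $  — match int
step 5: stack=$ E P int  input=int else int else $  — match int
step 6: stack=$ E P  input=else int else $  — expand P ::= K else int
step 7: stack=$ E int else K  input=else int else $  — expand K ::= λ
step 8: stack=$ E int else  input=else int else $  — match else
Stack after step 8: $ E int (top = int).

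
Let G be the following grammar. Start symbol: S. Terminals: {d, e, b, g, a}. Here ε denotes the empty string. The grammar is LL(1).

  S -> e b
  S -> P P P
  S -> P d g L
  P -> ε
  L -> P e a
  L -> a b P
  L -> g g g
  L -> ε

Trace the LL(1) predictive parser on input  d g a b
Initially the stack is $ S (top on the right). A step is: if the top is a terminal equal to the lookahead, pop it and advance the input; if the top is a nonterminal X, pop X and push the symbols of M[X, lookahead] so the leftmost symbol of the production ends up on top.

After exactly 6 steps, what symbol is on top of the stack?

b

step 1: stack=$ S  input=d g a b $  — expand S -> P d g L
step 2: stack=$ L g d P  input=d g a b $  — expand P -> ε
step 3: stack=$ L g d  input=d g a b $  — match d
step 4: stack=$ L g  input=g a b $  — match g
step 5: stack=$ L  input=a b $  — expand L -> a b P
step 6: stack=$ P b a  input=a b $  — match a
Stack after step 6: $ P b (top = b).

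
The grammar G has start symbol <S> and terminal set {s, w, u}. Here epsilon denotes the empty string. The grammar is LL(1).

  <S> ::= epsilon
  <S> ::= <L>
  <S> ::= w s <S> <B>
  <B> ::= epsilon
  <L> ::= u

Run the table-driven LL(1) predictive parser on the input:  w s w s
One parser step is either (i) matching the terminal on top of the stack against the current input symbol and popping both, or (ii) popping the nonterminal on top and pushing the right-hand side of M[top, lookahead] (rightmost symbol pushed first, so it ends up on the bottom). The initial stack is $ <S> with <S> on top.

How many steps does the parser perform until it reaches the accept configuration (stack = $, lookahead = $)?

step 1: stack=$ <S>  input=w s w s $  — expand <S> ::= w s <S> <B>
step 2: stack=$ <B> <S> s w  input=w s w s $  — match w
step 3: stack=$ <B> <S> s  input=s w s $  — match s
step 4: stack=$ <B> <S>  input=w s $  — expand <S> ::= w s <S> <B>
step 5: stack=$ <B> <B> <S> s w  input=w s $  — match w
step 6: stack=$ <B> <B> <S> s  input=s $  — match s
step 7: stack=$ <B> <B> <S>  input=$  — expand <S> ::= epsilon
step 8: stack=$ <B> <B>  input=$  — expand <B> ::= epsilon
step 9: stack=$ <B>  input=$  — expand <B> ::= epsilon
Accept reached after 9 steps.

9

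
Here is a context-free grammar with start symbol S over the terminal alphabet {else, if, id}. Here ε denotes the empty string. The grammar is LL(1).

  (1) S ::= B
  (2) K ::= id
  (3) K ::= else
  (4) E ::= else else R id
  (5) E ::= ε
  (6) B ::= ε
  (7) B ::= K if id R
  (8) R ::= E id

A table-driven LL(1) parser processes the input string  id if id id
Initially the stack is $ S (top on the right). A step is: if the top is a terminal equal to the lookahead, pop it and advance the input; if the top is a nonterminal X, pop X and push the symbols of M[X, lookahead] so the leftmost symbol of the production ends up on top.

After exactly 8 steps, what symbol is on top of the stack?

     Stack         Input          Action
  1  $ S           id if id id $  expand S ::= B
  2  $ B           id if id id $  expand B ::= K if id R
  3  $ R id if K   id if id id $  expand K ::= id
  4  $ R id if id  id if id id $  match id
  5  $ R id if     if id id $     match if
  6  $ R id        id id $        match id
  7  $ R           id $           expand R ::= E id
  8  $ id E        id $           expand E ::= ε
Stack after step 8: $ id (top = id).

id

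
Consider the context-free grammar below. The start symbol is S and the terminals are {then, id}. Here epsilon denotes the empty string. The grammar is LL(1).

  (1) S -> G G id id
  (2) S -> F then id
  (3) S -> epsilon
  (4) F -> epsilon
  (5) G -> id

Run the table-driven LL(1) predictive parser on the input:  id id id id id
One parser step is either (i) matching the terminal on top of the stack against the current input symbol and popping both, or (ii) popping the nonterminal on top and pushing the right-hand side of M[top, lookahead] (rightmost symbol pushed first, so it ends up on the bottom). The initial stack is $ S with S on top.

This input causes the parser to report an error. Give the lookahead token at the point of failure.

id

step 1: stack=$ S  input=id id id id id $  — expand S -> G G id id
step 2: stack=$ id id G G  input=id id id id id $  — expand G -> id
step 3: stack=$ id id G id  input=id id id id id $  — match id
step 4: stack=$ id id G  input=id id id id $  — expand G -> id
step 5: stack=$ id id id  input=id id id id $  — match id
step 6: stack=$ id id  input=id id id $  — match id
step 7: stack=$ id  input=id id $  — match id
step 8: stack=$  input=id $  — error: stack empty but input remains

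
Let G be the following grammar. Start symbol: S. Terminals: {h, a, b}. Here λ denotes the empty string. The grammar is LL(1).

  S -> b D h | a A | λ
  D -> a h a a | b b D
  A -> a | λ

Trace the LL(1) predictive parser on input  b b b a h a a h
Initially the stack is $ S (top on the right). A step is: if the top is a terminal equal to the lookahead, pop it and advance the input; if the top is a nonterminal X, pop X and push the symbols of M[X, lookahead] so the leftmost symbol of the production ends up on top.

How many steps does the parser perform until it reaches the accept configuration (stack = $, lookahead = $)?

11

step 1: stack=$ S  input=b b b a h a a h $  — expand S -> b D h
step 2: stack=$ h D b  input=b b b a h a a h $  — match b
step 3: stack=$ h D  input=b b a h a a h $  — expand D -> b b D
step 4: stack=$ h D b b  input=b b a h a a h $  — match b
step 5: stack=$ h D b  input=b a h a a h $  — match b
step 6: stack=$ h D  input=a h a a h $  — expand D -> a h a a
step 7: stack=$ h a a h a  input=a h a a h $  — match a
step 8: stack=$ h a a h  input=h a a h $  — match h
step 9: stack=$ h a a  input=a a h $  — match a
step 10: stack=$ h a  input=a h $  — match a
step 11: stack=$ h  input=h $  — match h
Accept reached after 11 steps.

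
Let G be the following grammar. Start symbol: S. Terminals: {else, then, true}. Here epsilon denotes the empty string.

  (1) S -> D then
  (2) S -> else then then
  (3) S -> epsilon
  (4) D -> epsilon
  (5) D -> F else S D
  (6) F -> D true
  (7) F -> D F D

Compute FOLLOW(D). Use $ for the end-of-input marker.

FIRST(S) = {epsilon, else, then, true}  (via D then)
FIRST(D) = {epsilon, true}  (via F else S D)
FIRST(F) = {true}  (via D true, D F D)
FOLLOW(S) includes $ since S is the start symbol.
FOLLOW(F): in D->F else S D, F is followed by else S D with FIRST {else}; in F->D F D, F is followed by D with FIRST {epsilon, true}; in F->D F D, the suffix after F is nullable (adds nothing new). Thus FOLLOW(F) = {else, true}.
FOLLOW(D): in S->D then, D is followed by then with FIRST {then}; in D->F else S D, the suffix after D is empty (adds nothing new); in F->D true, D is followed by true with FIRST {true}; in F->D F D (occurrence 1), D is followed by F D with FIRST {true}; in F->D F D (occurrence 2), the suffix after D is empty, so FOLLOW(D) ⊇ FOLLOW(F) = {else, true}. Thus FOLLOW(D) = {else, then, true}.
FOLLOW(S): in D->F else S D, S is followed by D with FIRST {epsilon, true}; in D->F else S D, the suffix after S is nullable, so FOLLOW(S) ⊇ FOLLOW(D) = {else, then, true}. Thus FOLLOW(S) = {$, else, then, true}.

{else, then, true}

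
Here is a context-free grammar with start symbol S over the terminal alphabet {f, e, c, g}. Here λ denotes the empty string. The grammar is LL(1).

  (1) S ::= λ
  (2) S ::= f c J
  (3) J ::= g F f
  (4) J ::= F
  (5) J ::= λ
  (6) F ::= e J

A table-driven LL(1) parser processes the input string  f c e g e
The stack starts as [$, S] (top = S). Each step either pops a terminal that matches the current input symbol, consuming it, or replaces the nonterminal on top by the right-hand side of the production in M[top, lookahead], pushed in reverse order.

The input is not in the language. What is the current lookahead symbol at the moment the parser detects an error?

$

      Stack    Input        Action
   1  $ S      f c e g e $  expand S ::= f c J
   2  $ J c f  f c e g e $  match f
   3  $ J c    c e g e $    match c
   4  $ J      e g e $      expand J ::= F
   5  $ F      e g e $      expand F ::= e J
   6  $ J e    e g e $      match e
   7  $ J      g e $        expand J ::= g F f
   8  $ f F g  g e $        match g
   9  $ f F    e $          expand F ::= e J
  10  $ f J e  e $          match e
  11  $ f J    $            expand J ::= λ
  12  $ f      $            error: top is terminal f but lookahead is $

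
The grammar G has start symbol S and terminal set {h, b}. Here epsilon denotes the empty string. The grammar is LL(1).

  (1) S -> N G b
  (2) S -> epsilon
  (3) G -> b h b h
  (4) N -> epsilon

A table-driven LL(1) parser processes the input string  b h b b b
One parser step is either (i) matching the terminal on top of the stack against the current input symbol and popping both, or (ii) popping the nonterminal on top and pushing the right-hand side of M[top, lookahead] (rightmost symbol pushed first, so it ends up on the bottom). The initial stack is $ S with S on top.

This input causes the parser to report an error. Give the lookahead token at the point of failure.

b

step 1: stack=$ S  input=b h b b b $  — expand S -> N G b
step 2: stack=$ b G N  input=b h b b b $  — expand N -> epsilon
step 3: stack=$ b G  input=b h b b b $  — expand G -> b h b h
step 4: stack=$ b h b h b  input=b h b b b $  — match b
step 5: stack=$ b h b h  input=h b b b $  — match h
step 6: stack=$ b h b  input=b b b $  — match b
step 7: stack=$ b h  input=b b $  — error: top is terminal h but lookahead is b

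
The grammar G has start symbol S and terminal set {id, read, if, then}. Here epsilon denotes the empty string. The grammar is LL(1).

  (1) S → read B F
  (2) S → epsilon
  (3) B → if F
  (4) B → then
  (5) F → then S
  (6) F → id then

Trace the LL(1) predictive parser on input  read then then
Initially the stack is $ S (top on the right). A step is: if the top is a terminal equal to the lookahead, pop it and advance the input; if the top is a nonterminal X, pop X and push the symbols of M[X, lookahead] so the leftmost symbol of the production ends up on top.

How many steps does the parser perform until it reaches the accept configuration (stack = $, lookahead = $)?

step 1: stack=$ S  input=read then then $  — expand S → read B F
step 2: stack=$ F B read  input=read then then $  — match read
step 3: stack=$ F B  input=then then $  — expand B → then
step 4: stack=$ F then  input=then then $  — match then
step 5: stack=$ F  input=then $  — expand F → then S
step 6: stack=$ S then  input=then $  — match then
step 7: stack=$ S  input=$  — expand S → epsilon
Accept reached after 7 steps.

7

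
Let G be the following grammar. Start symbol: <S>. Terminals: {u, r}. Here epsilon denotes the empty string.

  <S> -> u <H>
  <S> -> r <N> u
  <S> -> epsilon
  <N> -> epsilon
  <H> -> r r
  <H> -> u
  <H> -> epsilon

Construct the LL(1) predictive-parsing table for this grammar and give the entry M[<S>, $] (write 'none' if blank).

FIRST(<S>): from <S>->u <H> we get {u}; from <S>->r <N> u we get {r}; from <S>->epsilon we get {epsilon}. So FIRST(<S>) = {epsilon, r, u}.
FIRST(<N>): from <N>->epsilon we get {epsilon}. So FIRST(<N>) = {epsilon}.
FIRST(<H>): from <H>->r r we get {r}; from <H>->u we get {u}; from <H>->epsilon we get {epsilon}. So FIRST(<H>) = {epsilon, r, u}.
FOLLOW(<S>) includes $ since <S> is the start symbol.
FOLLOW(<S>): <S> appears on no right-hand side. Thus FOLLOW(<S>) = {$}.
For <S> -> u <H>: FIRST(u <H>) = {u}, so it goes in M[<S>, t] for t ∈ {u}.
For <S> -> r <N> u: FIRST(r <N> u) = {r}, so it goes in M[<S>, t] for t ∈ {r}.
For <S> -> epsilon: FIRST(epsilon) = {epsilon}, so it goes in M[<S>, t] for t ∈ {}; since epsilon ∈ FIRST, also for every t ∈ FOLLOW(<S>) = {$}.

<S> -> epsilon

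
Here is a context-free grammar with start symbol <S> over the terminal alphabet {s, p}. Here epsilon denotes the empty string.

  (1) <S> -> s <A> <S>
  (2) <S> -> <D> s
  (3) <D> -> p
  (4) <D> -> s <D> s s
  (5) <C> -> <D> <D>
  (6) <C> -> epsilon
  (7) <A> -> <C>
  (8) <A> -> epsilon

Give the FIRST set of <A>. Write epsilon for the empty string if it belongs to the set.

{epsilon, p, s}

FIRST(<D>) = {p, s}
FIRST(<S>) = {p, s}  (via <D> s)
FIRST(<C>) = {epsilon, p, s}  (via <D> <D>)
FIRST(<A>) = {epsilon, p, s}  (via <C>)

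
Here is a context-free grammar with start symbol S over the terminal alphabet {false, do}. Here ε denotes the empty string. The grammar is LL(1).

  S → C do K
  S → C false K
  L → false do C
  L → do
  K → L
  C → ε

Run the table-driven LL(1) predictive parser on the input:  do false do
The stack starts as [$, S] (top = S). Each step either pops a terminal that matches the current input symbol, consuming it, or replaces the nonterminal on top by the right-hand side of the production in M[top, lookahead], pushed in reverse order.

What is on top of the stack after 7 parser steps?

C

step 1: stack=$ S  input=do false do $  — expand S → C do K
step 2: stack=$ K do C  input=do false do $  — expand C → ε
step 3: stack=$ K do  input=do false do $  — match do
step 4: stack=$ K  input=false do $  — expand K → L
step 5: stack=$ L  input=false do $  — expand L → false do C
step 6: stack=$ C do false  input=false do $  — match false
step 7: stack=$ C do  input=do $  — match do
Stack after step 7: $ C (top = C).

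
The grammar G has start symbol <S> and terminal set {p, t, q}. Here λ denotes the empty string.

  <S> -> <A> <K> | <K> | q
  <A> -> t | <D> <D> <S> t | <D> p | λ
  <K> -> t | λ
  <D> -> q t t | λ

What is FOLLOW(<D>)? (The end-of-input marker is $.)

{p, q, t}

FIRST(<K>) = {λ, t}
FIRST(<D>) = {λ, q}
FIRST(<S>) = {λ, p, q, t}  (via <A> <K>, <K>)
FIRST(<A>) = {λ, p, q, t}  (via <D> <D> <S> t, <D> p)
FOLLOW(<S>) includes $ since <S> is the start symbol.
FOLLOW(<S>): in <A>-><D> <D> <S> t, <S> is followed by t with FIRST {t}. Thus FOLLOW(<S>) = {$, t}.
FOLLOW(<A>): in <S>-><A> <K>, <A> is followed by <K> with FIRST {λ, t}; in <S>-><A> <K>, the suffix after <A> is nullable, so FOLLOW(<A>) ⊇ FOLLOW(<S>) = {$, t}. Thus FOLLOW(<A>) = {$, t}.
FOLLOW(<K>): in <S>-><A> <K>, the suffix after <K> is empty, so FOLLOW(<K>) ⊇ FOLLOW(<S>) = {$, t}; in <S>-><K>, the suffix after <K> is empty, so FOLLOW(<K>) ⊇ FOLLOW(<S>) = {$, t}. Thus FOLLOW(<K>) = {$, t}.
FOLLOW(<D>): in <A>-><D> <D> <S> t (occurrence 1), <D> is followed by <D> <S> t with FIRST {p, q, t}; in <A>-><D> <D> <S> t (occurrence 2), <D> is followed by <S> t with FIRST {p, q, t}; in <A>-><D> p, <D> is followed by p with FIRST {p}. Thus FOLLOW(<D>) = {p, q, t}.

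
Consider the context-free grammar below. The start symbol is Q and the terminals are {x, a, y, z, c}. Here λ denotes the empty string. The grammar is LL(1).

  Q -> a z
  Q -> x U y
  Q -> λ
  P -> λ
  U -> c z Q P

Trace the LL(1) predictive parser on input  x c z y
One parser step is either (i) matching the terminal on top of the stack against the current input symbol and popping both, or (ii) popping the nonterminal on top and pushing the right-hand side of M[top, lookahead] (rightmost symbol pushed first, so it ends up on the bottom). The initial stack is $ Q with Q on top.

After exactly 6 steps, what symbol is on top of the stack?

step 1: stack=$ Q  input=x c z y $  — expand Q -> x U y
step 2: stack=$ y U x  input=x c z y $  — match x
step 3: stack=$ y U  input=c z y $  — expand U -> c z Q P
step 4: stack=$ y P Q z c  input=c z y $  — match c
step 5: stack=$ y P Q z  input=z y $  — match z
step 6: stack=$ y P Q  input=y $  — expand Q -> λ
Stack after step 6: $ y P (top = P).

P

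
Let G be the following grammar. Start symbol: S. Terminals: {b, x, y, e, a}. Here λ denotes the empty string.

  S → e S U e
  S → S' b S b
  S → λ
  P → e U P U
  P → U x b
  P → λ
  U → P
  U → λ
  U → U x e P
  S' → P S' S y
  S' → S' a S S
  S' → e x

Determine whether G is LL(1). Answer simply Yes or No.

FIRST(S) = {λ, e, x}
FIRST(P) = {λ, e, x}
FIRST(U) = {λ, e, x}
FIRST(S') = {e, x}
FOLLOW(S) = {$, a, b, e, x, y}
FOLLOW(P) = {e, x}
FOLLOW(U) = {e, x}
FOLLOW(S') = {a, b, e, x, y}
Cell M[P, e] receives both P → e U P U and P → U x b and P → λ — the grammar is not LL(1).

No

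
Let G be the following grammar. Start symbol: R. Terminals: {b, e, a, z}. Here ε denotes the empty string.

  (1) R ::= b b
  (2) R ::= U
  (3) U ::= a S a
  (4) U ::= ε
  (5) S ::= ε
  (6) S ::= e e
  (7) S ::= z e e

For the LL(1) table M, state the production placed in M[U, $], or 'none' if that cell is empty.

U ::= ε

FIRST(U): from U::=a S a we get {a}; from U::=ε we get {ε}. So FIRST(U) = {ε, a}.
FIRST(S): from S::=ε we get {ε}; from S::=e e we get {e}; from S::=z e e we get {z}. So FIRST(S) = {ε, e, z}.
FIRST(R): from R::=b b we get {b}; from R::=U we get {ε, a}. So FIRST(R) = {ε, a, b}.
FOLLOW(R) includes $ since R is the start symbol.
FOLLOW(R): R appears on no right-hand side. Thus FOLLOW(R) = {$}.
FOLLOW(U): in R::=U, the suffix after U is empty, so FOLLOW(U) ⊇ FOLLOW(R) = {$}. Thus FOLLOW(U) = {$}.
For U ::= a S a: FIRST(a S a) = {a}, so it goes in M[U, t] for t ∈ {a}.
For U ::= ε: FIRST(ε) = {ε}, so it goes in M[U, t] for t ∈ {}; since ε ∈ FIRST, also for every t ∈ FOLLOW(U) = {$}.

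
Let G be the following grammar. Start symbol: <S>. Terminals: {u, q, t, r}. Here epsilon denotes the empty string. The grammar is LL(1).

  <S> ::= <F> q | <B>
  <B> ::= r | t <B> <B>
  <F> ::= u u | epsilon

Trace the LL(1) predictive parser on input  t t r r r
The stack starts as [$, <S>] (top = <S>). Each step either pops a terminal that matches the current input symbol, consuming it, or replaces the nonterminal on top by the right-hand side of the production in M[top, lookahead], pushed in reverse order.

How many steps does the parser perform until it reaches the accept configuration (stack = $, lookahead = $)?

11

      Stack            Input        Action
   1  $ <S>            t t r r r $  expand <S> ::= <B>
   2  $ <B>            t t r r r $  expand <B> ::= t <B> <B>
   3  $ <B> <B> t      t t r r r $  match t
   4  $ <B> <B>        t r r r $    expand <B> ::= t <B> <B>
   5  $ <B> <B> <B> t  t r r r $    match t
   6  $ <B> <B> <B>    r r r $      expand <B> ::= r
   7  $ <B> <B> r      r r r $      match r
   8  $ <B> <B>        r r $        expand <B> ::= r
   9  $ <B> r          r r $        match r
  10  $ <B>            r $          expand <B> ::= r
  11  $ r              r $          match r
Accept reached after 11 steps.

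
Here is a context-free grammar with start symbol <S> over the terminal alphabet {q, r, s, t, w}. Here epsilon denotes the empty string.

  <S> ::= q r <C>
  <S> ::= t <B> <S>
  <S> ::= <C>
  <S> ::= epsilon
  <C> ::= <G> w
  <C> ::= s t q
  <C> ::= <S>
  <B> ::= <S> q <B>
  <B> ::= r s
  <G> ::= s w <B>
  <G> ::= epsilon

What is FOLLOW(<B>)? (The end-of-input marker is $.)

{$, q, s, t, w}

FIRST(<G>): from <G>::=s w <B> we get {s}; from <G>::=epsilon we get {epsilon}. So FIRST(<G>) = {epsilon, s}.
FIRST(<S>): from <S>::=q r <C> we get {q}; from <S>::=t <B> <S> we get {t}; from <S>::=<C> we get {epsilon, q, s, t, w}; from <S>::=epsilon we get {epsilon}. So FIRST(<S>) = {epsilon, q, s, t, w}.
FIRST(<C>): from <C>::=<G> w we get {s, w}; from <C>::=s t q we get {s}; from <C>::=<S> we get {epsilon, q, s, t, w}. So FIRST(<C>) = {epsilon, q, s, t, w}.
FIRST(<B>): from <B>::=<S> q <B> we get {q, s, t, w}; from <B>::=r s we get {r}. So FIRST(<B>) = {q, r, s, t, w}.
FOLLOW(<S>) includes $ since <S> is the start symbol.
FOLLOW(<G>): in <C>::=<G> w, <G> is followed by w with FIRST {w}. Thus FOLLOW(<G>) = {w}.
FOLLOW(<S>): in <S>::=t <B> <S>, the suffix after <S> is empty (adds nothing new); in <C>::=<S>, the suffix after <S> is empty, so FOLLOW(<S>) ⊇ FOLLOW(<C>) = {$, q}; in <B>::=<S> q <B>, <S> is followed by q <B> with FIRST {q}. Thus FOLLOW(<S>) = {$, q}.
FOLLOW(<C>): in <S>::=q r <C>, the suffix after <C> is empty, so FOLLOW(<C>) ⊇ FOLLOW(<S>) = {$, q}; in <S>::=<C>, the suffix after <C> is empty, so FOLLOW(<C>) ⊇ FOLLOW(<S>) = {$, q}. Thus FOLLOW(<C>) = {$, q}.
FOLLOW(<B>): in <S>::=t <B> <S>, <B> is followed by <S> with FIRST {epsilon, q, s, t, w}; in <S>::=t <B> <S>, the suffix after <B> is nullable, so FOLLOW(<B>) ⊇ FOLLOW(<S>) = {$, q}; in <B>::=<S> q <B>, the suffix after <B> is empty (adds nothing new); in <G>::=s w <B>, the suffix after <B> is empty, so FOLLOW(<B>) ⊇ FOLLOW(<G>) = {w}. Thus FOLLOW(<B>) = {$, q, s, t, w}.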